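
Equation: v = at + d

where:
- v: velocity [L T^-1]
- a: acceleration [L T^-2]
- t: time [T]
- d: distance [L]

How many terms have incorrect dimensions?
1

LHS v: [L T^-1]
- at: [L T^-1] ✓
- d: [L] ✗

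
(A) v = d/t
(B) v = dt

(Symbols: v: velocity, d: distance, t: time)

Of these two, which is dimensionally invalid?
(B)

(A) v = d/t: LHS [L T^-1], RHS [L T^-1] ✓
(B) v = dt: LHS [L T^-1], RHS [L T] ✗

Expression (B) v = dt is dimensionally incorrect.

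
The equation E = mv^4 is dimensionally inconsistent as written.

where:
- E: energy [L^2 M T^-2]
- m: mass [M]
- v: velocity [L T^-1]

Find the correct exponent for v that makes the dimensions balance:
The exponent of v should be 2: E = mv^2

The LHS E has dimensions [L^2 M T^-2]; v has dimensions [L T^-1].
As written, the RHS mv^4 (exponent 4 on v) has dimensions [L^4 M T^-4], which does not match.
With exponent 2, the RHS mv^2 has dimensions [L^2 M T^-2], matching the LHS.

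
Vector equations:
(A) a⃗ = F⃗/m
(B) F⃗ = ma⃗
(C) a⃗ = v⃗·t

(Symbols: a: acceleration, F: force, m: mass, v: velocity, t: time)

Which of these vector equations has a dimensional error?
(C) a⃗ = v⃗·t

(A) a⃗ = F⃗/m: LHS [L T^-2], RHS [L T^-2] ✓ — force (vector) divided by mass (scalar)
(B) F⃗ = ma⃗: LHS [L M T^-2], RHS [L M T^-2] ✓ — Force and acceleration are vectors, mass is a scalar
(C) a⃗ = v⃗·t: LHS [L T^-2], RHS [L] ✗ — acceleration is velocity per time; should be v⃗/t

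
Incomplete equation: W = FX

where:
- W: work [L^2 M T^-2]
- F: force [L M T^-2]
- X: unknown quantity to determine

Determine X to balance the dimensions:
X = d (distance), dimensions [L]

W has dimensions [L^2 M T^-2]; the rest of the RHS (F) has dimensions [L M T^-2].
So X must have dimensions [L] — X = d (distance).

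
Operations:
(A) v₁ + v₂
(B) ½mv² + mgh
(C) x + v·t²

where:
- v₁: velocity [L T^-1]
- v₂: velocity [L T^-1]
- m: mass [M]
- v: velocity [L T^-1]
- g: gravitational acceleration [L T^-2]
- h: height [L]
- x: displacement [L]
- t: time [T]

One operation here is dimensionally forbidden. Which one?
(C) x + v·t²

(A) v₁ + v₂: v₁ [L T^-1] and v₂ [L T^-1] — same dimensions ✓
(B) ½mv² + mgh: ½mv² [L^2 M T^-2] and mgh [L^2 M T^-2] — same dimensions ✓
(C) x + v·t²: x [L] and v·t² [L T] — different dimensions cannot be added/subtracted ✗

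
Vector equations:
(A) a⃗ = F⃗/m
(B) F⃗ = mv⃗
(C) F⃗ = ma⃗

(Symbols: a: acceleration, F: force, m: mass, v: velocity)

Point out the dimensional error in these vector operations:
(B) F⃗ = mv⃗

(A) a⃗ = F⃗/m: LHS [L T^-2], RHS [L T^-2] ✓ — force (vector) divided by mass (scalar)
(B) F⃗ = mv⃗: LHS [L M T^-2], RHS [L M T^-1] ✗ — mass times velocity is momentum, not force; should be ma⃗
(C) F⃗ = ma⃗: LHS [L M T^-2], RHS [L M T^-2] ✓ — Force and acceleration are vectors, mass is a scalar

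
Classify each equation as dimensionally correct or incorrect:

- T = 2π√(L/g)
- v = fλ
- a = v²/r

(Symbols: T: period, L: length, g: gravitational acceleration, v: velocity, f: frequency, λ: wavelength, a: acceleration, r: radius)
Dimensionally correct: T = 2π√(L/g), v = fλ, a = v²/r
Dimensionally incorrect: none
Ordered (correct first, then incorrect): T = 2π√(L/g), v = fλ, a = v²/r

- T = 2π√(L/g): LHS [T], RHS [T] → correct ✓
- v = fλ: LHS [L T^-1], RHS [L T^-1] → correct ✓
- a = v²/r: LHS [L T^-2], RHS [L T^-2] → correct ✓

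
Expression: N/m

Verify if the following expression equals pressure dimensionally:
No

The expression N/m has dimensions [M T^-2], but pressure has dimensions [L^-1 M T^-2].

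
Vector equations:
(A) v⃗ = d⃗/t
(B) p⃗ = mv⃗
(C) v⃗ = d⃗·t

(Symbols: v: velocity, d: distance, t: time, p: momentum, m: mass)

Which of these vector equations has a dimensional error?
(C) v⃗ = d⃗·t

(A) v⃗ = d⃗/t: LHS [L T^-1], RHS [L T^-1] ✓ — displacement (vector) divided by time (scalar)
(B) p⃗ = mv⃗: LHS [L M T^-1], RHS [L M T^-1] ✓ — mass (scalar) times velocity (vector)
(C) v⃗ = d⃗·t: LHS [L T^-1], RHS [L T] ✗ — velocity is displacement per time; should be d⃗/t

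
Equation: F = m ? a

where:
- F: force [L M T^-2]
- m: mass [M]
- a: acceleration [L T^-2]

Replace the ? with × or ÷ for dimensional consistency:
multiplication (×): F = m × a

F [L M T^-2]; m [M]; a [L T^-2].
m × a → [L M T^-2] ✓
m ÷ a → [L^-1 M T^2] ✗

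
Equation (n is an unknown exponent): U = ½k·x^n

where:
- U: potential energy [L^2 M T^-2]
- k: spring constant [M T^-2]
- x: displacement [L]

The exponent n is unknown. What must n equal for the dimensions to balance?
n = 2

U has dimensions [L^2 M T^-2]; x has dimensions [L].
The rest of the RHS has dimensions [M T^-2], so x^n must supply [L^2].
With n = 2: ½k·x^2 has dimensions [L^2 M T^-2], matching the LHS ✓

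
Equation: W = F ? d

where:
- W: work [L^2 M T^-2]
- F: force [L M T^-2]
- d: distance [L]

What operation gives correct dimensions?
multiplication (×): W = F × d

W [L^2 M T^-2]; F [L M T^-2]; d [L].
F × d → [L^2 M T^-2] ✓
F ÷ d → [M T^-2] ✗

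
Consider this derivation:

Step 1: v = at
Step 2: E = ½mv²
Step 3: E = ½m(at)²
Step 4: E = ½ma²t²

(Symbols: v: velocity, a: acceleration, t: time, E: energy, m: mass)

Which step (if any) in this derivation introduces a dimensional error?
No step introduces an error — all steps are dimensionally consistent.

Step 1: v = at → LHS [L T^-1], RHS [L T^-1] ✓
Step 2: E = ½mv² → LHS [L^2 M T^-2], RHS [L^2 M T^-2] ✓
Step 3: E = ½m(at)² → LHS [L^2 M T^-2], RHS [L^2 M T^-2] ✓
Step 4: E = ½ma²t² → LHS [L^2 M T^-2], RHS [L^2 M T^-2] ✓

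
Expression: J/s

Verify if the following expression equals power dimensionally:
Yes

The expression J/s has dimensions [L^2 M T^-3], which is exactly power [L^2 M T^-3].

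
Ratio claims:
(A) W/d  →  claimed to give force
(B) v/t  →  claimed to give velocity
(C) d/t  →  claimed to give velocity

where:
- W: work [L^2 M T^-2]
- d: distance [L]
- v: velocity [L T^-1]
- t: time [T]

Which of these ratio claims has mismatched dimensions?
(B) v/t does not give velocity

(A) W/d: [L M T^-2] = force [L M T^-2] ✓
(B) v/t: [L T^-2] ≠ velocity [L T^-1] ✗
(C) d/t: [L T^-1] = velocity [L T^-1] ✓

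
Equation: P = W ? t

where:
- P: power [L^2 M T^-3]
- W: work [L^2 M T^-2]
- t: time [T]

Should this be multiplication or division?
division (÷): P = W ÷ t

P [L^2 M T^-3]; W [L^2 M T^-2]; t [T].
W × t → [L^2 M T^-1] ✗
W ÷ t → [L^2 M T^-3] ✓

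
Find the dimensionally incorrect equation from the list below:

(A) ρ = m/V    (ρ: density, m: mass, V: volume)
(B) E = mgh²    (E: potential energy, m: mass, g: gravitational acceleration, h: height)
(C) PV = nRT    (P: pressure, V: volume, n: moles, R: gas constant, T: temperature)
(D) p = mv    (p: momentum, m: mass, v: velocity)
(B) E = mgh²

The equation (B) E = mgh² is dimensionally incorrect.

LHS (E): [L^2 M T^-2]
RHS (mgh²): [L^3 M T^-2] ✗

The dimensions do not match. The other three equations balance.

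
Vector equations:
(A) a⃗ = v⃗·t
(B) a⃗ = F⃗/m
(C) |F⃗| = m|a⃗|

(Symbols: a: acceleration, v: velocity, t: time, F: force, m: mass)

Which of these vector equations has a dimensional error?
(A) a⃗ = v⃗·t

(A) a⃗ = v⃗·t: LHS [L T^-2], RHS [L] ✗ — acceleration is velocity per time; should be v⃗/t
(B) a⃗ = F⃗/m: LHS [L T^-2], RHS [L T^-2] ✓ — force (vector) divided by mass (scalar)
(C) |F⃗| = m|a⃗|: LHS [L M T^-2], RHS [L M T^-2] ✓ — magnitudes of vectors are scalars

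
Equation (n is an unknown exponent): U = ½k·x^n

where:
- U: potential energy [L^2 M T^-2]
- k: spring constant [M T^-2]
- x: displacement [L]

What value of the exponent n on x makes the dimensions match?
n = 2

U has dimensions [L^2 M T^-2]; x has dimensions [L].
The rest of the RHS has dimensions [M T^-2], so x^n must supply [L^2].
With n = 2: ½k·x^2 has dimensions [L^2 M T^-2], matching the LHS ✓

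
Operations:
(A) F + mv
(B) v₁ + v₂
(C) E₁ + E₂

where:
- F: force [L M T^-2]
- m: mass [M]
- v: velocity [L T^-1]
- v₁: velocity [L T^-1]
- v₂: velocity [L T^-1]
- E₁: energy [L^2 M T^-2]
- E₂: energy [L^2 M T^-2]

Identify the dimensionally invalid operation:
(A) F + mv

(A) F + mv: F [L M T^-2] and mv [L M T^-1] — different dimensions cannot be added/subtracted ✗
(B) v₁ + v₂: v₁ [L T^-1] and v₂ [L T^-1] — same dimensions ✓
(C) E₁ + E₂: E₁ [L^2 M T^-2] and E₂ [L^2 M T^-2] — same dimensions ✓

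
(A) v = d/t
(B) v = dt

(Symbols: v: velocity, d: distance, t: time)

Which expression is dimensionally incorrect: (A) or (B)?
(B)

(A) v = d/t: LHS [L T^-1], RHS [L T^-1] ✓
(B) v = dt: LHS [L T^-1], RHS [L T] ✗

Expression (B) v = dt is dimensionally incorrect.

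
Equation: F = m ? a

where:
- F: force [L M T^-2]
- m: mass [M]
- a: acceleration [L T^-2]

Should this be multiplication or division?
multiplication (×): F = m × a

F [L M T^-2]; m [M]; a [L T^-2].
m × a → [L M T^-2] ✓
m ÷ a → [L^-1 M T^2] ✗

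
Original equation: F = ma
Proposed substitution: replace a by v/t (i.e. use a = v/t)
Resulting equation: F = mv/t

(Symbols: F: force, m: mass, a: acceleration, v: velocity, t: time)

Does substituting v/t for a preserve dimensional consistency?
Yes

[a] = [L T^-2] and [v/t] = [L T^-2]. These match, so the substitution replaces a quantity by one of the same dimensions and the result F = mv/t has LHS [L M T^-2] vs RHS [L M T^-2] — still consistent.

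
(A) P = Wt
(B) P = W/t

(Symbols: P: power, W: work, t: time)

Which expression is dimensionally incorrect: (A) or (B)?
(A)

(A) P = Wt: LHS [L^2 M T^-3], RHS [L^2 M T^-1] ✗
(B) P = W/t: LHS [L^2 M T^-3], RHS [L^2 M T^-3] ✓

Expression (A) P = Wt is dimensionally incorrect.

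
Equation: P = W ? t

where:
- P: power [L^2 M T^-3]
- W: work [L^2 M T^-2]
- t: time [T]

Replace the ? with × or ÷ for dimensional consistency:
division (÷): P = W ÷ t

P [L^2 M T^-3]; W [L^2 M T^-2]; t [T].
W × t → [L^2 M T^-1] ✗
W ÷ t → [L^2 M T^-3] ✓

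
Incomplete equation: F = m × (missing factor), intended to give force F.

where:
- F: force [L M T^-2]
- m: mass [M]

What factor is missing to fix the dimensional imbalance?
a (acceleration), dimensions [L T^-2]

F has dimensions [L M T^-2] and m has dimensions [M].
The missing factor must have dimensions [L M T^-2] / [M] = [L T^-2], i.e. acceleration (a).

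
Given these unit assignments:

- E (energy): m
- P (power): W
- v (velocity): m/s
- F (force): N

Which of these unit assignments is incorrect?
E

The variable E (energy) should have units J, not m.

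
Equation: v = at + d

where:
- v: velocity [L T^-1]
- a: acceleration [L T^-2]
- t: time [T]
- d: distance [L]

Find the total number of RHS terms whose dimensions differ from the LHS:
1

LHS v: [L T^-1]
- at: [L T^-1] ✓
- d: [L] ✗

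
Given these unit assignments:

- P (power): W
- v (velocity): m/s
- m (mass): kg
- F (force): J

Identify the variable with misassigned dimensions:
F

The variable F (force) should have units N, not J.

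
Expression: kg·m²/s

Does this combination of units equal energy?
No

The expression kg·m²/s has dimensions [L^2 M T^-1], but energy has dimensions [L^2 M T^-2].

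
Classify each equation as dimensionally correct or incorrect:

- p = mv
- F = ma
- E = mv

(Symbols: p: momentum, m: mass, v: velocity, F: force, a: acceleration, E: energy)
Dimensionally correct: p = mv, F = ma
Dimensionally incorrect: E = mv
Ordered (correct first, then incorrect): p = mv, F = ma, E = mv

- p = mv: LHS [L M T^-1], RHS [L M T^-1] → correct ✓
- F = ma: LHS [L M T^-2], RHS [L M T^-2] → correct ✓
- E = mv: LHS [L^2 M T^-2], RHS [L M T^-1] → incorrect ✗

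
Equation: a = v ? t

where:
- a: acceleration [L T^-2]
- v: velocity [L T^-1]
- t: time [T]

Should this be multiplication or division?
division (÷): a = v ÷ t

a [L T^-2]; v [L T^-1]; t [T].
v × t → [L] ✗
v ÷ t → [L T^-2] ✓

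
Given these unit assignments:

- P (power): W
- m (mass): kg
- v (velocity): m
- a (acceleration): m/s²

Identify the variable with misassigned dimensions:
v

The variable v (velocity) should have units m/s, not m.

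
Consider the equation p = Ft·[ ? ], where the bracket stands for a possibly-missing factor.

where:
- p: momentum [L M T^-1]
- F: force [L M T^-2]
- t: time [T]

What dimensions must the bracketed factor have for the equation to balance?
Nothing is missing — the bracketed factor must be dimensionless.

p has dimensions [L M T^-1] and Ft already has dimensions [L M T^-1], so p = Ft is dimensionally complete.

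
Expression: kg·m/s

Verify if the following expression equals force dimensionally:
No

The expression kg·m/s has dimensions [L M T^-1], but force has dimensions [L M T^-2].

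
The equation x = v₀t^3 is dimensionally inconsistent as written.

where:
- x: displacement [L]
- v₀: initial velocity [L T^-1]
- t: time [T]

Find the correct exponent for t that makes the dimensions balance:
The exponent of t should be 1: x = v₀t

The LHS x has dimensions [L]; t has dimensions [T].
As written, the RHS v₀t^3 (exponent 3 on t) has dimensions [L T^2], which does not match.
With exponent 1, the RHS v₀t has dimensions [L], matching the LHS.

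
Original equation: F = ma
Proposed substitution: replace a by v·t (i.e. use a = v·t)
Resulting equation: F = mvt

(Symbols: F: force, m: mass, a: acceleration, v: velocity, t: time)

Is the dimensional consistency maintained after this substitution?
No

[a] = [L T^-2] and [v·t] = [L]. These differ, so the substitution replaces a quantity by one of different dimensions and the result F = mvt has LHS [L M T^-2] vs RHS [L M] — inconsistent.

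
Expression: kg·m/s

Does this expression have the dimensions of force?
No

The expression kg·m/s has dimensions [L M T^-1], but force has dimensions [L M T^-2].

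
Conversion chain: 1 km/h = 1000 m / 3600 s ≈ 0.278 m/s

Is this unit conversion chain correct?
The chain is correct (no errors).

Correct: 1 km = 1000 m, 1 h = 3600 s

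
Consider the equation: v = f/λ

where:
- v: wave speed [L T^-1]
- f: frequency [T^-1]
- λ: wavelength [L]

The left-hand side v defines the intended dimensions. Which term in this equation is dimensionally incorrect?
The right-hand side term f/λ

v has dimensions [L T^-1], but f/λ has dimensions [L^-1 T^-1], so the term f/λ is dimensionally wrong for v.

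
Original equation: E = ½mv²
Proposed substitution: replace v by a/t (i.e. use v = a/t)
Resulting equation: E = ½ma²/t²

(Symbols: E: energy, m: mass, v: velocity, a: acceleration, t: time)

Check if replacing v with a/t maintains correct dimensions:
No

[v] = [L T^-1] and [a/t] = [L T^-3]. These differ, so the substitution replaces a quantity by one of different dimensions and the result E = ½ma²/t² has LHS [L^2 M T^-2] vs RHS [L^2 M T^-6] — inconsistent.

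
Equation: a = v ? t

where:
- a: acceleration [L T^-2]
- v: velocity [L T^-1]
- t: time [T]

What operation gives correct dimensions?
division (÷): a = v ÷ t

a [L T^-2]; v [L T^-1]; t [T].
v × t → [L] ✗
v ÷ t → [L T^-2] ✓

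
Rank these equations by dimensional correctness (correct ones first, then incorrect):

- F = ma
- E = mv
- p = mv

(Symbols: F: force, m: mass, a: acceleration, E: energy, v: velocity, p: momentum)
Dimensionally correct: F = ma, p = mv
Dimensionally incorrect: E = mv
Ordered (correct first, then incorrect): F = ma, p = mv, E = mv

- F = ma: LHS [L M T^-2], RHS [L M T^-2] → correct ✓
- E = mv: LHS [L^2 M T^-2], RHS [L M T^-1] → incorrect ✗
- p = mv: LHS [L M T^-1], RHS [L M T^-1] → correct ✓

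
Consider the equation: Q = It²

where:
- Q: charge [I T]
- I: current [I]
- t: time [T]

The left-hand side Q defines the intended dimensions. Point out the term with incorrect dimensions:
The right-hand side term It²

Q has dimensions [I T], but It² has dimensions [I T^2], so the term It² is dimensionally wrong for Q.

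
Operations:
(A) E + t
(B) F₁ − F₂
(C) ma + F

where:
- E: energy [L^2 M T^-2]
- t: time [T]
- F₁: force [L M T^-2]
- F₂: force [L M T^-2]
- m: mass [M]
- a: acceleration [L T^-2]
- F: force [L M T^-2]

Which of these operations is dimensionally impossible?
(A) E + t

(A) E + t: E [L^2 M T^-2] and t [T] — different dimensions cannot be added/subtracted ✗
(B) F₁ − F₂: F₁ [L M T^-2] and F₂ [L M T^-2] — same dimensions ✓
(C) ma + F: ma [L M T^-2] and F [L M T^-2] — same dimensions ✓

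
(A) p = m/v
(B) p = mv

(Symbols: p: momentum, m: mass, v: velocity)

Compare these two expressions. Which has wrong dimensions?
(A)

(A) p = m/v: LHS [L M T^-1], RHS [L^-1 M T] ✗
(B) p = mv: LHS [L M T^-1], RHS [L M T^-1] ✓

Expression (A) p = m/v is dimensionally incorrect.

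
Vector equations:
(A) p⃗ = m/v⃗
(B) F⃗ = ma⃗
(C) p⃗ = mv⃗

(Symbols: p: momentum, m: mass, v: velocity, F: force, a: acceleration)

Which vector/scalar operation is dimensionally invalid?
(A) p⃗ = m/v⃗

(A) p⃗ = m/v⃗: LHS [L M T^-1], RHS [L^-1 M T] ✗ — momentum is mass times velocity; should be mv⃗ (and division by a vector is undefined)
(B) F⃗ = ma⃗: LHS [L M T^-2], RHS [L M T^-2] ✓ — Force and acceleration are vectors, mass is a scalar
(C) p⃗ = mv⃗: LHS [L M T^-1], RHS [L M T^-1] ✓ — mass (scalar) times velocity (vector)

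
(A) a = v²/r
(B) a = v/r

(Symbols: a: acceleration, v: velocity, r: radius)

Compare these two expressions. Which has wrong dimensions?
(B)

(A) a = v²/r: LHS [L T^-2], RHS [L T^-2] ✓
(B) a = v/r: LHS [L T^-2], RHS [T^-1] ✗

Expression (B) a = v/r is dimensionally incorrect.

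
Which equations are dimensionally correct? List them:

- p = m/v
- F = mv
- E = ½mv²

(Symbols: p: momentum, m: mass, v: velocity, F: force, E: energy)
Dimensionally correct: E = ½mv²
Dimensionally incorrect: p = m/v, F = mv
Ordered (correct first, then incorrect): E = ½mv², p = m/v, F = mv

- p = m/v: LHS [L M T^-1], RHS [L^-1 M T] → incorrect ✗
- F = mv: LHS [L M T^-2], RHS [L M T^-1] → incorrect ✗
- E = ½mv²: LHS [L^2 M T^-2], RHS [L^2 M T^-2] → correct ✓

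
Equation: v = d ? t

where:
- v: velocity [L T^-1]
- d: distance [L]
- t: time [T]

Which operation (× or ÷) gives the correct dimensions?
division (÷): v = d ÷ t

v [L T^-1]; d [L]; t [T].
d × t → [L T] ✗
d ÷ t → [L T^-1] ✓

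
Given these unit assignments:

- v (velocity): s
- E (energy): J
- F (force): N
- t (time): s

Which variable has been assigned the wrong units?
v

The variable v (velocity) should have units m/s, not s.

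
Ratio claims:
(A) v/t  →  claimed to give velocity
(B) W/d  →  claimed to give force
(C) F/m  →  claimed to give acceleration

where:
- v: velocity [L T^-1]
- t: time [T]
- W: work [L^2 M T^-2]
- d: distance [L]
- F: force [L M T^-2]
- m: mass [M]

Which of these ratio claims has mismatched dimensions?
(A) v/t does not give velocity

(A) v/t: [L T^-2] ≠ velocity [L T^-1] ✗
(B) W/d: [L M T^-2] = force [L M T^-2] ✓
(C) F/m: [L T^-2] = acceleration [L T^-2] ✓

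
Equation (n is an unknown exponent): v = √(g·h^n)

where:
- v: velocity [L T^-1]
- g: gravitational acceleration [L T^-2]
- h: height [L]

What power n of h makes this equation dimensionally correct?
n = 1

v has dimensions [L T^-1]; h has dimensions [L].
With n = 1: √(g·h^1) has dimensions [L T^-1], matching the LHS ✓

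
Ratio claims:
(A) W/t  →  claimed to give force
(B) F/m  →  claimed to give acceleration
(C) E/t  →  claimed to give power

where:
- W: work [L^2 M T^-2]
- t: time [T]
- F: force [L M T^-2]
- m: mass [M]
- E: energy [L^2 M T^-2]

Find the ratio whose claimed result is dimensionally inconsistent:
(A) W/t does not give force

(A) W/t: [L^2 M T^-3] ≠ force [L M T^-2] ✗
(B) F/m: [L T^-2] = acceleration [L T^-2] ✓
(C) E/t: [L^2 M T^-3] = power [L^2 M T^-3] ✓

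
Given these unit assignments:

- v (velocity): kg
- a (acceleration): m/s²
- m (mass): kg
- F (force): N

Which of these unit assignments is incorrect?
v

The variable v (velocity) should have units m/s, not kg.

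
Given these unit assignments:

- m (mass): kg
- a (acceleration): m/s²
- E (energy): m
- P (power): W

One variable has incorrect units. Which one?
E

The variable E (energy) should have units J, not m.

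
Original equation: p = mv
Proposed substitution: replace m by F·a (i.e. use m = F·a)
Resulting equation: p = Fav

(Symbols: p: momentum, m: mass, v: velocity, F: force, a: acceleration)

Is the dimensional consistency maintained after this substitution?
No

[m] = [M] and [F·a] = [L^2 M T^-4]. These differ, so the substitution replaces a quantity by one of different dimensions and the result p = Fav has LHS [L M T^-1] vs RHS [L^3 M T^-5] — inconsistent.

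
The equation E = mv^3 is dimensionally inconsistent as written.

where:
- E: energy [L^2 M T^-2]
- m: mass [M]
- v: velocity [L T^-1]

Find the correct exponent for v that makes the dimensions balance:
The exponent of v should be 2: E = mv^2

The LHS E has dimensions [L^2 M T^-2]; v has dimensions [L T^-1].
As written, the RHS mv^3 (exponent 3 on v) has dimensions [L^3 M T^-3], which does not match.
With exponent 2, the RHS mv^2 has dimensions [L^2 M T^-2], matching the LHS.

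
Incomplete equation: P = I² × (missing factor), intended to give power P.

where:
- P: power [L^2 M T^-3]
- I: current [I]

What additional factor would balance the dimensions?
R (resistance), dimensions [I^-2 L^2 M T^-3]

P has dimensions [L^2 M T^-3] and I² has dimensions [I^2].
The missing factor must have dimensions [L^2 M T^-3] / [I^2] = [I^-2 L^2 M T^-3], i.e. resistance (R).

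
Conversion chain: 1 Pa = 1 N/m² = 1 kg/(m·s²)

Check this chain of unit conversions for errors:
The chain is correct (no errors).

Correct: Pascal is Newton per square meter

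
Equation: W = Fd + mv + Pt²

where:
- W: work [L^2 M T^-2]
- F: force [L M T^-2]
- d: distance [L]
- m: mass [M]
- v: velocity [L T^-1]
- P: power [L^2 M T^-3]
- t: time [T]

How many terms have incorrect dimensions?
2

LHS W: [L^2 M T^-2]
- Fd: [L^2 M T^-2] ✓
- mv: [L M T^-1] ✗
- Pt²: [L^2 M T^-1] ✗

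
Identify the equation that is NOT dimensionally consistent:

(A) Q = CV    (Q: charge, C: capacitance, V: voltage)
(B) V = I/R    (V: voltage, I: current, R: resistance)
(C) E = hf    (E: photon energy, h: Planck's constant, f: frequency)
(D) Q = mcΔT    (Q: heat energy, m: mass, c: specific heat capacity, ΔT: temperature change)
(B) V = I/R

The equation (B) V = I/R is dimensionally incorrect.

LHS (V): [I^-1 L^2 M T^-3]
RHS (I/R): [I^3 L^-2 M^-1 T^3] ✗

The dimensions do not match. The other three equations balance.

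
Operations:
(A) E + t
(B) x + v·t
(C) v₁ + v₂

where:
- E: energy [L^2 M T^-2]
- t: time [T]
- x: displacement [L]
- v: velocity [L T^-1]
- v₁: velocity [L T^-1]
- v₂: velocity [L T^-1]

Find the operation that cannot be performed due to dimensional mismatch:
(A) E + t

(A) E + t: E [L^2 M T^-2] and t [T] — different dimensions cannot be added/subtracted ✗
(B) x + v·t: x [L] and v·t [L] — same dimensions ✓
(C) v₁ + v₂: v₁ [L T^-1] and v₂ [L T^-1] — same dimensions ✓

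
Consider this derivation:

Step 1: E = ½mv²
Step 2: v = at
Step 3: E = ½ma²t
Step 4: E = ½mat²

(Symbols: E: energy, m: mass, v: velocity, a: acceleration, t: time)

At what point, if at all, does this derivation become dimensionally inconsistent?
Step 3

Step 1: E = ½mv² → LHS [L^2 M T^-2], RHS [L^2 M T^-2] ✓
Step 2: v = at → LHS [L T^-1], RHS [L T^-1] ✓
Step 3: E = ½ma²t → LHS [L^2 M T^-2], RHS [L^2 M T^-3] ✗

The first dimensional inconsistency appears in step 3: E = ½ma²t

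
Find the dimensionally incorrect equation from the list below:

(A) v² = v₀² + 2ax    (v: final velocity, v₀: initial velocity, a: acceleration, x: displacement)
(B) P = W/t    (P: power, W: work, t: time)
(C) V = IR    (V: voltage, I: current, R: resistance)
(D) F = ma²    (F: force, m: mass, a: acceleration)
(D) F = ma²

The equation (D) F = ma² is dimensionally incorrect.

LHS (F): [L M T^-2]
RHS (ma²): [L^2 M T^-4] ✗

The dimensions do not match. The other three equations balance.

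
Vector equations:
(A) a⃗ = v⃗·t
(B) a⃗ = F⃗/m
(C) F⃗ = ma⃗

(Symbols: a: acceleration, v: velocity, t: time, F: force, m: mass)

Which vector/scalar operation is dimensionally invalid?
(A) a⃗ = v⃗·t

(A) a⃗ = v⃗·t: LHS [L T^-2], RHS [L] ✗ — acceleration is velocity per time; should be v⃗/t
(B) a⃗ = F⃗/m: LHS [L T^-2], RHS [L T^-2] ✓ — force (vector) divided by mass (scalar)
(C) F⃗ = ma⃗: LHS [L M T^-2], RHS [L M T^-2] ✓ — Force and acceleration are vectors, mass is a scalar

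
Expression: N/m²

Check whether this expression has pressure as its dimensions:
Yes

The expression N/m² has dimensions [L^-1 M T^-2], which is exactly pressure [L^-1 M T^-2].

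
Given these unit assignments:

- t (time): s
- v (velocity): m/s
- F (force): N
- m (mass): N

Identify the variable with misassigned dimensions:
m

The variable m (mass) should have units kg, not N.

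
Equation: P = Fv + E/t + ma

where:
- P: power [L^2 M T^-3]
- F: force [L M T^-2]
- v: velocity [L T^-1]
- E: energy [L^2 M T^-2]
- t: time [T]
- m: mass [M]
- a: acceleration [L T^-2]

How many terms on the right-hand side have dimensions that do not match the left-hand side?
1

LHS P: [L^2 M T^-3]
- Fv: [L^2 M T^-3] ✓
- E/t: [L^2 M T^-3] ✓
- ma: [L M T^-2] ✗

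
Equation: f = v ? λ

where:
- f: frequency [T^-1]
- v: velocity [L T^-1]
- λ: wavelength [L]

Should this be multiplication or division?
division (÷): f = v ÷ λ

f [T^-1]; v [L T^-1]; λ [L].
v × λ → [L^2 T^-1] ✗
v ÷ λ → [T^-1] ✓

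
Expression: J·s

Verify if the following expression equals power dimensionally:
No

The expression J·s has dimensions [L^2 M T^-1], but power has dimensions [L^2 M T^-3].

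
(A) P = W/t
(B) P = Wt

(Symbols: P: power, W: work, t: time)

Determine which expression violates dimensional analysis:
(B)

(A) P = W/t: LHS [L^2 M T^-3], RHS [L^2 M T^-3] ✓
(B) P = Wt: LHS [L^2 M T^-3], RHS [L^2 M T^-1] ✗

Expression (B) P = Wt is dimensionally incorrect.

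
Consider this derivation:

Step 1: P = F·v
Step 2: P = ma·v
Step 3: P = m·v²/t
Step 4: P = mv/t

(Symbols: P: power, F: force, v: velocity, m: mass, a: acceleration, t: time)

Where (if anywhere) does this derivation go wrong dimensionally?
Step 4

Step 1: P = F·v → LHS [L^2 M T^-3], RHS [L^2 M T^-3] ✓
Step 2: P = ma·v → LHS [L^2 M T^-3], RHS [L^2 M T^-3] ✓
Step 3: P = m·v²/t → LHS [L^2 M T^-3], RHS [L^2 M T^-3] ✓
Step 4: P = mv/t → LHS [L^2 M T^-3], RHS [L M T^-2] ✗

The first dimensional inconsistency appears in step 4: P = mv/t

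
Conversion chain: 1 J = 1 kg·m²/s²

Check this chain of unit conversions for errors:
The chain is correct (no errors).

Correct: Joule is defined as kg·m²/s²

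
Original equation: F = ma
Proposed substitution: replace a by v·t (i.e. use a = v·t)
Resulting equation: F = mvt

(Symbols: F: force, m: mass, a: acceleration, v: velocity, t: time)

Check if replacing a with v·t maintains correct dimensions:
No

[a] = [L T^-2] and [v·t] = [L]. These differ, so the substitution replaces a quantity by one of different dimensions and the result F = mvt has LHS [L M T^-2] vs RHS [L M] — inconsistent.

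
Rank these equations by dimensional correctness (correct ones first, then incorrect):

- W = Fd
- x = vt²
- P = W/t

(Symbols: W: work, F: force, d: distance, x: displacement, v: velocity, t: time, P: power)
Dimensionally correct: W = Fd, P = W/t
Dimensionally incorrect: x = vt²
Ordered (correct first, then incorrect): W = Fd, P = W/t, x = vt²

- W = Fd: LHS [L^2 M T^-2], RHS [L^2 M T^-2] → correct ✓
- x = vt²: LHS [L], RHS [L T] → incorrect ✗
- P = W/t: LHS [L^2 M T^-3], RHS [L^2 M T^-3] → correct ✓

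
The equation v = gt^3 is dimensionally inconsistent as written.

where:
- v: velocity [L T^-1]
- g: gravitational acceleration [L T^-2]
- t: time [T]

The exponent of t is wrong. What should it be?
The exponent of t should be 1: v = gt

The LHS v has dimensions [L T^-1]; t has dimensions [T].
As written, the RHS gt^3 (exponent 3 on t) has dimensions [L T], which does not match.
With exponent 1, the RHS gt has dimensions [L T^-1], matching the LHS.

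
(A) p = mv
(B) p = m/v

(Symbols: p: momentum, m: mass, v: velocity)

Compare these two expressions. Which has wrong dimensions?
(B)

(A) p = mv: LHS [L M T^-1], RHS [L M T^-1] ✓
(B) p = m/v: LHS [L M T^-1], RHS [L^-1 M T] ✗

Expression (B) p = m/v is dimensionally incorrect.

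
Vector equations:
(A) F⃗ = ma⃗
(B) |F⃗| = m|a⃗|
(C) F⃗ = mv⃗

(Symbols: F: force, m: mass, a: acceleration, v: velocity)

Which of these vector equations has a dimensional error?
(C) F⃗ = mv⃗

(A) F⃗ = ma⃗: LHS [L M T^-2], RHS [L M T^-2] ✓ — Force and acceleration are vectors, mass is a scalar
(B) |F⃗| = m|a⃗|: LHS [L M T^-2], RHS [L M T^-2] ✓ — magnitudes of vectors are scalars
(C) F⃗ = mv⃗: LHS [L M T^-2], RHS [L M T^-1] ✗ — mass times velocity is momentum, not force; should be ma⃗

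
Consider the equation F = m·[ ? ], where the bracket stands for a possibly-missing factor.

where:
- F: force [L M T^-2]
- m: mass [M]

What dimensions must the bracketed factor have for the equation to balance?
[L T^-2] — acceleration (e.g. a)

F has dimensions [L M T^-2]; m has dimensions [M].
The bracketed factor must supply [L M T^-2] / [M] = [L T^-2].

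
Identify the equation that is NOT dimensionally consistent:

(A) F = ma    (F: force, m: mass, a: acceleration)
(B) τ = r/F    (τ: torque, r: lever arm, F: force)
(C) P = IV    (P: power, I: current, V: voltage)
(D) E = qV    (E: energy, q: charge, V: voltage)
(B) τ = r/F

The equation (B) τ = r/F is dimensionally incorrect.

LHS (τ): [L^2 M T^-2]
RHS (r/F): [M^-1 T^2] ✗

The dimensions do not match. The other three equations balance.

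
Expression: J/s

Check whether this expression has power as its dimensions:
Yes

The expression J/s has dimensions [L^2 M T^-3], which is exactly power [L^2 M T^-3].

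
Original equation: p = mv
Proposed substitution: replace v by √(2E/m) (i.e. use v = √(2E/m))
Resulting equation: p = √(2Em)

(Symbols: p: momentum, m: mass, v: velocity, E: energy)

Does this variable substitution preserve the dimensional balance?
Yes

[v] = [L T^-1] and [√(2E/m)] = [L T^-1]. These match, so the substitution replaces a quantity by one of the same dimensions and the result p = √(2Em) has LHS [L M T^-1] vs RHS [L M T^-1] — still consistent.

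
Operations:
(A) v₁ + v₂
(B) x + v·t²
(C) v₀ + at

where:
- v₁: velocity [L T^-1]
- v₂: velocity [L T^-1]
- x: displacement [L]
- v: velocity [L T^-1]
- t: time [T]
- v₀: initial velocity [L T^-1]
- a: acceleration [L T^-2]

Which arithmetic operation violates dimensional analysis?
(B) x + v·t²

(A) v₁ + v₂: v₁ [L T^-1] and v₂ [L T^-1] — same dimensions ✓
(B) x + v·t²: x [L] and v·t² [L T] — different dimensions cannot be added/subtracted ✗
(C) v₀ + at: v₀ [L T^-1] and at [L T^-1] — same dimensions ✓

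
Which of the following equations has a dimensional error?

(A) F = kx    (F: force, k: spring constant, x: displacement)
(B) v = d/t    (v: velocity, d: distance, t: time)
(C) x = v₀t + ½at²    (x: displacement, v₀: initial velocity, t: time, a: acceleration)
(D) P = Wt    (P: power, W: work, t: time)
(D) P = Wt

The equation (D) P = Wt is dimensionally incorrect.

LHS (P): [L^2 M T^-3]
RHS (Wt): [L^2 M T^-1] ✗

The dimensions do not match. The other three equations balance.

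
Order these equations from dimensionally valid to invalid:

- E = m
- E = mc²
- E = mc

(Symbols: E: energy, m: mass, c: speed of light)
Dimensionally correct: E = mc²
Dimensionally incorrect: E = m, E = mc
Ordered (correct first, then incorrect): E = mc², E = m, E = mc

- E = m: LHS [L^2 M T^-2], RHS [M] → incorrect ✗
- E = mc²: LHS [L^2 M T^-2], RHS [L^2 M T^-2] → correct ✓
- E = mc: LHS [L^2 M T^-2], RHS [L M T^-1] → incorrect ✗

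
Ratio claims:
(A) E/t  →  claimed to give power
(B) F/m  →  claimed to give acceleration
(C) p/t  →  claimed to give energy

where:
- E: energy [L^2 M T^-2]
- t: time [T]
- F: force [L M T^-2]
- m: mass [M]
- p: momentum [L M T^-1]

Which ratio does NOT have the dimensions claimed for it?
(C) p/t does not give energy

(A) E/t: [L^2 M T^-3] = power [L^2 M T^-3] ✓
(B) F/m: [L T^-2] = acceleration [L T^-2] ✓
(C) p/t: [L M T^-2] ≠ energy [L^2 M T^-2] ✗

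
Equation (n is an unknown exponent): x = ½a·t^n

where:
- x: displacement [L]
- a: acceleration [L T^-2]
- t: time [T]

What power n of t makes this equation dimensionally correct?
n = 2

x has dimensions [L]; t has dimensions [T].
The rest of the RHS has dimensions [L T^-2], so t^n must supply [T^2].
With n = 2: ½a·t^2 has dimensions [L], matching the LHS ✓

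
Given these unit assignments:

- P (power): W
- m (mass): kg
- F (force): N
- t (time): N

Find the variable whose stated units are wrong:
t

The variable t (time) should have units s, not N.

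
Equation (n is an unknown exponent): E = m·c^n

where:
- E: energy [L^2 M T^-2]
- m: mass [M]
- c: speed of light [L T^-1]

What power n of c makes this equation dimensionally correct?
n = 2

E has dimensions [L^2 M T^-2]; c has dimensions [L T^-1].
The rest of the RHS has dimensions [M], so c^n must supply [L^2 T^-2].
With n = 2: m·c^2 has dimensions [L^2 M T^-2], matching the LHS ✓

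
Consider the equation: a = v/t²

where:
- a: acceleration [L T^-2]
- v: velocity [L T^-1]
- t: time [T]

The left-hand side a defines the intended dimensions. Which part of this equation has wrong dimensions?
The right-hand side term v/t²

a has dimensions [L T^-2], but v/t² has dimensions [L T^-3], so the term v/t² is dimensionally wrong for a.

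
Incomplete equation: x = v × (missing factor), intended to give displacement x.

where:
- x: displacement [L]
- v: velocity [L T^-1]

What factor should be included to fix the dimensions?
t (time), dimensions [T]

x has dimensions [L] and v has dimensions [L T^-1].
The missing factor must have dimensions [L] / [L T^-1] = [T], i.e. time (t).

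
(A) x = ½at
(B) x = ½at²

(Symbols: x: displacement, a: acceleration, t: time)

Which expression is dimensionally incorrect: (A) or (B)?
(A)

(A) x = ½at: LHS [L], RHS [L T^-1] ✗
(B) x = ½at²: LHS [L], RHS [L] ✓

Expression (A) x = ½at is dimensionally incorrect.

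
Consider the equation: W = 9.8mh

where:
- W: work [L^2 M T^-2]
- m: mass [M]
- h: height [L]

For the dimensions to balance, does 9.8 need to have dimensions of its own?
Yes

W has dimensions [L^2 M T^-2], while mh alone has dimensions [L M]. For the equation to balance, the factor 9.8 must carry dimensions [L T^-2] — it is a dimensional constant (a numerical value of a physical quantity with its units suppressed), not a pure number.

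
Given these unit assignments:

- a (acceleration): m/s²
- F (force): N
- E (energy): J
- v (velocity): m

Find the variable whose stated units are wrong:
v

The variable v (velocity) should have units m/s, not m.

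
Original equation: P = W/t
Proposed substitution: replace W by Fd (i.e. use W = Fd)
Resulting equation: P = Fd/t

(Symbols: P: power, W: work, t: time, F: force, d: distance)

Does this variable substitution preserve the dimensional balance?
Yes

[W] = [L^2 M T^-2] and [Fd] = [L^2 M T^-2]. These match, so the substitution replaces a quantity by one of the same dimensions and the result P = Fd/t has LHS [L^2 M T^-3] vs RHS [L^2 M T^-3] — still consistent.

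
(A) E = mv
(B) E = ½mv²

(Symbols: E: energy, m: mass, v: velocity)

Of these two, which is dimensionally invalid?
(A)

(A) E = mv: LHS [L^2 M T^-2], RHS [L M T^-1] ✗
(B) E = ½mv²: LHS [L^2 M T^-2], RHS [L^2 M T^-2] ✓

Expression (A) E = mv is dimensionally incorrect.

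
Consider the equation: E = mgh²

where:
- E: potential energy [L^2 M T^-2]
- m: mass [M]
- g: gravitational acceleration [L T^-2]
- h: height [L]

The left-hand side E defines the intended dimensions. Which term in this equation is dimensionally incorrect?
The right-hand side term mgh²

E has dimensions [L^2 M T^-2], but mgh² has dimensions [L^3 M T^-2], so the term mgh² is dimensionally wrong for E.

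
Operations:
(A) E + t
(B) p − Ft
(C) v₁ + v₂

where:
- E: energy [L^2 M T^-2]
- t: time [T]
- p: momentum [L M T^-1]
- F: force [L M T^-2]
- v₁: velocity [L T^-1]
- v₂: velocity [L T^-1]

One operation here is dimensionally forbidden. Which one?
(A) E + t

(A) E + t: E [L^2 M T^-2] and t [T] — different dimensions cannot be added/subtracted ✗
(B) p − Ft: p [L M T^-1] and Ft [L M T^-1] — same dimensions ✓
(C) v₁ + v₂: v₁ [L T^-1] and v₂ [L T^-1] — same dimensions ✓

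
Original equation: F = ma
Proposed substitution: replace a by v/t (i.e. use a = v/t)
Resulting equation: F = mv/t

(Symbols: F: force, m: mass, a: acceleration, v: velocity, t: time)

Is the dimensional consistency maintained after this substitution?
Yes

[a] = [L T^-2] and [v/t] = [L T^-2]. These match, so the substitution replaces a quantity by one of the same dimensions and the result F = mv/t has LHS [L M T^-2] vs RHS [L M T^-2] — still consistent.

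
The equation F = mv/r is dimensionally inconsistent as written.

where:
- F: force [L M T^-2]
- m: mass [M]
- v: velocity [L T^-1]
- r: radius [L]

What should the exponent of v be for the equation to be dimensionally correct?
The exponent of v should be 2: F = mv^2/r

The LHS F has dimensions [L M T^-2]; v has dimensions [L T^-1].
As written, the RHS mv/r (exponent 1 on v) has dimensions [M T^-1], which does not match.
With exponent 2, the RHS mv^2/r has dimensions [L M T^-2], matching the LHS.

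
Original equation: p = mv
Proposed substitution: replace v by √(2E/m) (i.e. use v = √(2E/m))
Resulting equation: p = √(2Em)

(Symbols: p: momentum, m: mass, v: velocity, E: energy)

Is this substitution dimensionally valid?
Yes

[v] = [L T^-1] and [√(2E/m)] = [L T^-1]. These match, so the substitution replaces a quantity by one of the same dimensions and the result p = √(2Em) has LHS [L M T^-1] vs RHS [L M T^-1] — still consistent.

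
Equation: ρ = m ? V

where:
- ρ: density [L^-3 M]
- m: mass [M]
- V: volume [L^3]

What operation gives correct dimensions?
division (÷): ρ = m ÷ V

ρ [L^-3 M]; m [M]; V [L^3].
m × V → [L^3 M] ✗
m ÷ V → [L^-3 M] ✓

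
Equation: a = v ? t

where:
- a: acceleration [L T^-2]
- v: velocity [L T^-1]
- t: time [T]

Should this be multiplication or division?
division (÷): a = v ÷ t

a [L T^-2]; v [L T^-1]; t [T].
v × t → [L] ✗
v ÷ t → [L T^-2] ✓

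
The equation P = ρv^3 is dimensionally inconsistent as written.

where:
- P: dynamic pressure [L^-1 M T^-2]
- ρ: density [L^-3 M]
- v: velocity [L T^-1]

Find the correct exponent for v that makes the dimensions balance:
The exponent of v should be 2: P = ρv^2

The LHS P has dimensions [L^-1 M T^-2]; v has dimensions [L T^-1].
As written, the RHS ρv^3 (exponent 3 on v) has dimensions [M T^-3], which does not match.
With exponent 2, the RHS ρv^2 has dimensions [L^-1 M T^-2], matching the LHS.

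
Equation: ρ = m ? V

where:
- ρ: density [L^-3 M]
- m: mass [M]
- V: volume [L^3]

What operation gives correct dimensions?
division (÷): ρ = m ÷ V

ρ [L^-3 M]; m [M]; V [L^3].
m × V → [L^3 M] ✗
m ÷ V → [L^-3 M] ✓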